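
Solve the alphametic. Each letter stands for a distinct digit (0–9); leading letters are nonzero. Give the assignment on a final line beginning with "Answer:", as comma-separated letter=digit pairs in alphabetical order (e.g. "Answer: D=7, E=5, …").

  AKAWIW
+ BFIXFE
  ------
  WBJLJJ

Step 1. [col 1: W + E ≡ J (mod 10)] no forcing yet in column 1 (carry-in 0); W=8 is free and consistent — try it. So W=8.
Step 2. [col 1: W + E ≡ J (mod 10)] no forcing yet in column 1 (carry-in 0); J=1 is free and consistent — try it ⇒ J=1.
Step 3. [col 1: W + E ≡ J (mod 10)] column 1: given W=8, J=1, carry-in 0, and digits 1,8 already taken and all letters distinct, W+E≡J (mod 10) forces E=3. So E=3.
Step 4. [col 2: I + F ≡ J (mod 10)] no forcing yet in column 2 (carry-in 1); I=6 is free and consistent — try it, so I=6.
Step 5. [col 2: I + F ≡ J (mod 10)] column 2 reads I+F+carry(1)=J with I=6, J=1; with digits 1,3,6,8 already taken and all letters distinct, the only value for F is 4, so F=4.
Step 6. [col 3: W + X ≡ L (mod 10)] from column 3 (W=8, carry-in 1, digits 1,3,4,6,8 already taken and all letters distinct): L must equal 9 ⇒ L=9.
Step 7. [col 3: W + X ≡ L (mod 10)] column 3 reads W+X+carry(1)=L with W=8, L=9; with digits 1,3,4,6,8,9 already taken and all letters distinct, the only value for X is 0, so X=0.
Step 8. [col 4: A + I ≡ J (mod 10)] in column 4 we have A+I≡J with carry-in 0; given I=6, J=1 and digits 0,1,3,4,6,8,9 already taken and all letters distinct, that pins A to 5 ⇒ A=5.
Step 9. [col 5: K + F ≡ B (mod 10)] no forcing yet in column 5 (carry-in 1); K=7 is free and consistent — try it ⇒ K=7.
Step 10. [col 5: K + F ≡ B (mod 10)] in column 5 we have K+F≡B with carry-in 1; given K=7, F=4 and digits 0,1,3,4,5,6,7,8,9 already taken and all letters distinct, that pins B to 2. So B=2.

Answer: A=5, B=2, E=3, F=4, I=6, J=1, K=7, L=9, W=8, X=0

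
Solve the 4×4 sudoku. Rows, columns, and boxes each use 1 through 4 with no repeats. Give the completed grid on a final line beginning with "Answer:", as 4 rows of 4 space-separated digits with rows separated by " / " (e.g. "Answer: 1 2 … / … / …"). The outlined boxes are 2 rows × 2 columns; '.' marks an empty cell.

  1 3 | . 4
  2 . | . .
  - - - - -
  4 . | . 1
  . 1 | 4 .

Step 1. [r3c3∈{2,3}] 3 has one home in row 3: r3c3 ⇒ r3c3=3.
Step 2. [r2c4∈{3}] r2c4 is down to just 3 ⇒ r2c4=3.
Step 3. [r1c3∈{2}] r1c3's peers cover all but 2. So r1c3=2.
Step 4. [r4c4∈{2}] r4c4 is down to just 2, so r4c4=2.
Step 5. [r3c2∈{2}] r3c2 is down to just 2. So r3c2=2.
Step 6. [r2c2∈{4}] r2c2 is down to just 4, so r2c2=4.
Step 7. [r4c1∈{3}] nothing but 3 survives at r4c1, so r4c1=3.
Step 8. [r2c3∈{1}] only 1 remains possible at r2c3 ⇒ r2c3=1.

Answer: 1 3 2 4 / 2 4 1 3 / 4 2 3 1 / 3 1 4 2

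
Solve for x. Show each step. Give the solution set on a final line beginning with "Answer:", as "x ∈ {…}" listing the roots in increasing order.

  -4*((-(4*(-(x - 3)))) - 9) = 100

Step 1. [-4*((-(4*(-(x - 3)))) - 9) = 100] LHS = -4·(…); ÷-4 both sides. So div: (-(4*(-(x - 3)))) - 9 = -25.
Step 2. [(-(4*(-(x - 3)))) - 9 = -25] -9 is outermost — add 9 both sides ⇒ sub: -(4*(-(x - 3))) = -16.
Step 3. [-(4*(-(x - 3))) = -16] flip signs both sides ⇒ neg: 4*(-(x - 3)) = 16.
Step 4. [4*(-(x - 3)) = 16] divide by the outer 4 ⇒ div: -(x - 3) = 4.
Step 5. [-(x - 3) = 4] leading − — multiply by −1 ⇒ neg: x - 3 = -4.
Step 6. [x - 3 = -4] peel the -3: add 3 from each side. So sub: x = -1.

Answer: x ∈ {-1}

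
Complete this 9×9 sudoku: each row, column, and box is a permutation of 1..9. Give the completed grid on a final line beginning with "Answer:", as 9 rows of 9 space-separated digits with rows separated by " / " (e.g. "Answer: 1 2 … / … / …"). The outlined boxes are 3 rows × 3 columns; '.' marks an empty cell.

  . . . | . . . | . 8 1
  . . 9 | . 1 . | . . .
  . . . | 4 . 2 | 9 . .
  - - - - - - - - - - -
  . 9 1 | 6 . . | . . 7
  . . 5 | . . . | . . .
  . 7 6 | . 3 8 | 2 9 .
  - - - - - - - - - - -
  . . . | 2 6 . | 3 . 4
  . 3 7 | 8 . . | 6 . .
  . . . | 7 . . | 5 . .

Step 1. [r6c1∈{4}] r6c1's peers cover all but 4 ⇒ r6c1=4.
Step 2. [r9c9∈{2,8,9}] r9c9 is the only open cell in box 9 admitting 8. So r9c9=8.
Step 3. [r9c6∈{1,3,4,9}] r9c6 is the only open cell in row 9 admitting 3, so r9c6=3.
Step 4. [r3c5∈{5,7,8}] in col 5, 8 fits only at r3c5 ⇒ r3c5=8.
Step 5. [r3c3∈{3}] nothing but 3 survives at r3c3. So r3c3=3.
Step 6. [r5c7∈{1,4,8}] col 7 places 1 nowhere but r5c7. So r5c7=1.
Step 7. [r8c9∈{2,9}] across col 9, 9 lands solely at r8c9. So r8c9=9.
Step 8. [r2c9∈{2,3,5,6}] col 9 places 2 nowhere but r2c9 ⇒ r2c9=2.
Step 9. [r2c8∈{3,4,5,6,7}] across box 3, 3 lands solely at r2c8, so r2c8=3.
Step 10. [r2c4∈{5}] nothing but 5 survives at r2c4, so r2c4=5.
Step 11. [r4c1∈{2,3,8}] in row 4, 3 fits only at r4c1 ⇒ r4c1=3.
Step 12. [r4c5∈{2,4,5}] r4c5 is the only open cell in row 4 admitting 2 ⇒ r4c5=2.
Step 13. [r4c6∈{4,5}] 5 has one home in box 5: r4c6. So r4c6=5.
Step 14. [r3c8∈{5,6,7}] across col 8, 5 lands solely at r3c8, so r3c8=5.
Step 15. [r3c1∈{1,6,7}] in row 3, 7 fits only at r3c1, so r3c1=7.
Step 16. [r5c4∈{9}] only 9 remains possible at r5c4 ⇒ r5c4=9.
Step 17. [r3c2∈{1,6}] r3c2 is the only open cell in row 3 admitting 1 ⇒ r3c2=1.
Step 18. [r4c8∈{4}] r4c8 has the single candidate 4. So r4c8=4.
Step 19. [r7c3∈{8}] r7c3 has the single candidate 8 ⇒ r7c3=8.
Step 20. [r7c2∈{5}] r7c2 is down to just 5, so r7c2=5.
Step 21. [r1c1∈{2,5,6}] row 1 places 5 nowhere but r1c1, so r1c1=5.
Step 22. [r5c8∈{6}] only 6 remains possible at r5c8 ⇒ r5c8=6.
Step 23. [r8c5∈{4,5}] in row 8, 5 fits only at r8c5 ⇒ r8c5=5.
Step 24. [r8c6∈{1,4}] in row 8, 4 fits only at r8c6, so r8c6=4.
Step 25. [r7c6∈{1,9}] col 6 places 1 nowhere but r7c6. So r7c6=1.
Step 26. [r1c6∈{6,7,9}] 9 has one home in col 6: r1c6. So r1c6=9.
Step 27. [r1c2∈{2,4,6}] 6 has one home in row 1: r1c2, so r1c2=6.
Step 28. [r1c5∈{7}] r1c5 has the single candidate 7 ⇒ r1c5=7.
Step 29. [r9c1∈{1,2,6,9}] r9c1 is the only open cell in row 9 admitting 6, so r9c1=6.
Step 30. [r9c8∈{1,2}] row 9 places 1 nowhere but r9c8 ⇒ r9c8=1.
Step 31. [r1c3∈{2,4}] across row 1, 2 lands solely at r1c3, so r1c3=2.
Step 32. [r9c2∈{2,4}] across row 9, 2 lands solely at r9c2. So r9c2=2.
Step 33. [r2c1∈{8}] r2c1 is down to just 8 ⇒ r2c1=8.
Step 34. [r2c2∈{4}] r2c2 has the single candidate 4, so r2c2=4.
Step 35. [r9c3∈{4}] only 4 remains possible at r9c3. So r9c3=4.
Step 36. [r1c7∈{4}] only 4 remains possible at r1c7 ⇒ r1c7=4.
Step 37. [r3c9∈{6}] nothing but 6 survives at r3c9. So r3c9=6.
Step 38. [r7c1∈{9}] only 9 remains possible at r7c1, so r7c1=9.
Step 39. [r1c4∈{3}] r1c4 has the single candidate 3, so r1c4=3.
Step 40. [r5c2∈{8}] only 8 remains possible at r5c2, so r5c2=8.
Step 41. [r8c8∈{2}] nothing but 2 survives at r8c8 ⇒ r8c8=2.
Step 42. [r4c7∈{8}] r4c7 has the single candidate 8, so r4c7=8.
Step 43. [r8c1∈{1}] r8c1 is down to just 1. So r8c1=1.
Step 44. [r5c6∈{7}] only 7 remains possible at r5c6, so r5c6=7.
Step 45. [r7c8∈{7}] r7c8 has the single candidate 7. So r7c8=7.
Step 46. [r5c9∈{3}] r5c9's peers cover all but 3. So r5c9=3.
Step 47. [r6c9∈{5}] r6c9 has the single candidate 5, so r6c9=5.
Step 48. [r5c1∈{2}] r5c1 has the single candidate 2 ⇒ r5c1=2.
Step 49. [r2c6∈{6}] r2c6 is down to just 6, so r2c6=6.
Step 50. [r5c5∈{4}] r5c5's peers cover all but 4. So r5c5=4.
Step 51. [r2c7∈{7}] r2c7's peers cover all but 7, so r2c7=7.
Step 52. [r6c4∈{1}] r6c4 is down to just 1. So r6c4=1.
Step 53. [r9c5∈{9}] only 9 remains possible at r9c5, so r9c5=9.

Answer: 5 6 2 3 7 9 4 8 1 / 8 4 9 5 1 6 7 3 2 / 7 1 3 4 8 2 9 5 6 / 3 9 1 6 2 5 8 4 7 / 2 8 5 9 4 7 1 6 3 / 4 7 6 1 3 8 2 9 5 / 9 5 8 2 6 1 3 7 4 / 1 3 7 8 5 4 6 2 9 / 6 2 4 7 9 3 5 1 8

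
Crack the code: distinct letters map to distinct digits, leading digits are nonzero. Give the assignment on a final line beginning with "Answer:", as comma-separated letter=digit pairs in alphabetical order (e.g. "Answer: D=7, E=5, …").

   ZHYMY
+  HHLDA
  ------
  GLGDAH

Step 1. [col 1: Y + A ≡ H (mod 10)] A=6 is one option consistent with column 1 (Y + A ≡ H (mod 10), carry-in 0) — take it ⇒ A=6.
Step 2. [col 1: Y + A ≡ H (mod 10)] column 1 (Y + A ≡ H (mod 10), carry-in 0) doesn't pin H yet; pick H=5 and continue. So H=5.
Step 3. [G] G is the leading digit of a 6-digit sum of two 5-digit numbers; the final carry is exactly 1 ⇒ G=1.
Step 4. [col 1: Y + A ≡ H (mod 10)] from column 1 (A=6, H=5, carry-in 0, digits 1,5,6 already taken and all letters distinct): Y must equal 9, so Y=9.
Step 5. [col 2: M + D ≡ A (mod 10)] column 2 (M + D ≡ A (mod 10), carry-in 1) doesn't pin M yet; pick M=2 and continue, so M=2.
Step 6. [col 2: M + D ≡ A (mod 10)] from column 2 (M=2, A=6, carry-in 1, digits 1,2,5,6,9 already taken and all letters distinct): D must equal 3. So D=3.
Step 7. [col 3: Y + L ≡ D (mod 10)] column 3 reads Y+L+carry(0)=D with Y=9, D=3; with digits 1,2,3,5,6,9 already taken and all letters distinct, the only value for L is 4, so L=4.
Step 8. [col 5: Z + H ≡ L (mod 10)] from column 5 (H=5, L=4, carry-in 1, digits 1,2,3,4,5,6,9 already taken and all letters distinct): Z must equal 8, so Z=8.

Answer: A=6, D=3, G=1, H=5, L=4, M=2, Y=9, Z=8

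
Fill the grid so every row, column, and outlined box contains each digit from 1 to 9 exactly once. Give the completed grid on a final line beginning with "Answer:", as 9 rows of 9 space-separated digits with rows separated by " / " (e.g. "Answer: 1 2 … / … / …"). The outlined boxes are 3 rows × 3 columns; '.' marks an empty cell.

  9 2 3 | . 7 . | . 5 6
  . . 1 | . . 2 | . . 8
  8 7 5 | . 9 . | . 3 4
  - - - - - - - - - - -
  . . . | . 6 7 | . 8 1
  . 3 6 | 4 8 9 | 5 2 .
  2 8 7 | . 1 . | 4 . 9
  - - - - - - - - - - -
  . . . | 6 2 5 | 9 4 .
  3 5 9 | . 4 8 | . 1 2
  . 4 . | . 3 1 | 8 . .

Step 1. [r2c4∈{3,5}] in row 2, 3 fits only at r2c4. So r2c4=3.
Step 2. [r9c1∈{6,7}] r9c1 is the only open cell in box 7 admitting 6, so r9c1=6.
Step 3. [r9c8∈{7}] r9c8 is down to just 7 ⇒ r9c8=7.
Step 4. [r4c1∈{4,5}] col 1 places 5 nowhere but r4c1, so r4c1=5.
Step 5. [r1c7∈{1}] r1c7 is down to just 1. So r1c7=1.
Step 6. [r7c2∈{1}] r7c2's peers cover all but 1, so r7c2=1.
Step 7. [r9c4∈{9}] only 9 remains possible at r9c4. So r9c4=9.
Step 8. [r2c7∈{7}] only 7 remains possible at r2c7. So r2c7=7.
Step 9. [r7c3∈{8}] only 8 remains possible at r7c3. So r7c3=8.
Step 10. [r4c3∈{4}] r4c3 is down to just 4. So r4c3=4.
Step 11. [r4c7∈{3}] nothing but 3 survives at r4c7. So r4c7=3.
Step 12. [r2c2∈{6}] r2c2 has the single candidate 6. So r2c2=6.
Step 13. [r6c4∈{5}] only 5 remains possible at r6c4. So r6c4=5.
Step 14. [r4c4∈{2}] r4c4 is down to just 2 ⇒ r4c4=2.
Step 15. [r5c9∈{7}] only 7 remains possible at r5c9. So r5c9=7.
Step 16. [r6c8∈{6}] only 6 remains possible at r6c8. So r6c8=6.
Step 17. [r6c6∈{3}] r6c6's peers cover all but 3. So r6c6=3.
Step 18. [r2c8∈{9}] r2c8's peers cover all but 9, so r2c8=9.
Step 19. [r5c1∈{1}] r5c1's peers cover all but 1. So r5c1=1.
Step 20. [r7c9∈{3}] r7c9 is down to just 3. So r7c9=3.
Step 21. [r8c7∈{6}] only 6 remains possible at r8c7. So r8c7=6.
Step 22. [r3c4∈{1}] nothing but 1 survives at r3c4, so r3c4=1.
Step 23. [r7c1∈{7}] r7c1 is down to just 7, so r7c1=7.
Step 24. [r2c1∈{4}] r2c1 is down to just 4 ⇒ r2c1=4.
Step 25. [r9c9∈{5}] r9c9 is down to just 5, so r9c9=5.
Step 26. [r4c2∈{9}] nothing but 9 survives at r4c2 ⇒ r4c2=9.
Step 27. [r2c5∈{5}] r2c5 has the single candidate 5 ⇒ r2c5=5.
Step 28. [r1c6∈{4}] only 4 remains possible at r1c6 ⇒ r1c6=4.
Step 29. [r3c6∈{6}] nothing but 6 survives at r3c6 ⇒ r3c6=6.
Step 30. [r8c4∈{7}] r8c4 has the single candidate 7 ⇒ r8c4=7.
Step 31. [r3c7∈{2}] nothing but 2 survives at r3c7. So r3c7=2.
Step 32. [r1c4∈{8}] r1c4's peers cover all but 8, so r1c4=8.
Step 33. [r9c3∈{2}] nothing but 2 survives at r9c3. So r9c3=2.

Answer: 9 2 3 8 7 4 1 5 6 / 4 6 1 3 5 2 7 9 8 / 8 7 5 1 9 6 2 3 4 / 5 9 4 2 6 7 3 8 1 / 1 3 6 4 8 9 5 2 7 / 2 8 7 5 1 3 4 6 9 / 7 1 8 6 2 5 9 4 3 / 3 5 9 7 4 8 6 1 2 / 6 4 2 9 3 1 8 7 5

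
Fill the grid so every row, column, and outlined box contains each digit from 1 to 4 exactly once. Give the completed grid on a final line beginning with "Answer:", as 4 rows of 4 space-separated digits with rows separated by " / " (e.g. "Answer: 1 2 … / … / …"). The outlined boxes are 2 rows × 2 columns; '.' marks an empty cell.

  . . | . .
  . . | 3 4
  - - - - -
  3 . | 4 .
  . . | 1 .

Step 1. [r3c2∈{1,2}] row 3 places 1 nowhere but r3c2. So r3c2=1.
Step 2. [r2c2∈{2}] r2c2's peers cover all but 2, so r2c2=2.
Step 3. [r4c1∈{2,4}] 2 has one home in col 1: r4c1, so r4c1=2.
Step 4. [r1c4∈{1,2}] in col 4, 1 fits only at r1c4, so r1c4=1.
Step 5. [r4c2∈{4}] nothing but 4 survives at r4c2 ⇒ r4c2=4.
Step 6. [r1c3∈{2}] r1c3 is down to just 2 ⇒ r1c3=2.
Step 7. [r1c2∈{3}] r1c2's peers cover all but 3. So r1c2=3.
Step 8. [r3c4∈{2}] r3c4 has the single candidate 2, so r3c4=2.
Step 9. [r1c1∈{4}] r1c1's peers cover all but 4, so r1c1=4.
Step 10. [r2c1∈{1}] nothing but 1 survives at r2c1. So r2c1=1.
Step 11. [r4c4∈{3}] nothing but 3 survives at r4c4, so r4c4=3.

Answer: 4 3 2 1 / 1 2 3 4 / 3 1 4 2 / 2 4 1 3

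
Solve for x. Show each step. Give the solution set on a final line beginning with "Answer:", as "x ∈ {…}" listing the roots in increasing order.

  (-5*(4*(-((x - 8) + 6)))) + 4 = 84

Step 1. [(-5*(4*(-((x - 8) + 6)))) + 4 = 84] the outer +4 inverts by subtracting 4, so sub: -5*(4*(-((x - 8) + 6))) = 80.
Step 2. [-5*(4*(-((x - 8) + 6))) = 80] -5·(inner) — divide through by -5. So div: 4*(-((x - 8) + 6)) = -16.
Step 3. [4*(-((x - 8) + 6)) = -16] leading coefficient 4: divide by 4 ⇒ div: -((x - 8) + 6) = -4.
Step 4. [-((x - 8) + 6) = -4] LHS negated; negate both sides, so neg: (x - 8) + 6 = 4.
Step 5. [(x - 8) + 6 = 4] subtract 6: x sits inside (… + 6) ⇒ sub: x - 8 = -2.
Step 6. [x - 8 = -2] -8 is outermost — add 8 both sides. So sub: x = 6.

Answer: x ∈ {6}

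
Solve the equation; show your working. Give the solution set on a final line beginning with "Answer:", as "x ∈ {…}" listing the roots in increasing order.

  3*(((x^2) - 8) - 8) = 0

Step 1. [3*(((x^2) - 8) - 8) = 0] 3·(inner) — divide through by 3 ⇒ div: ((x^2) - 8) - 8 = 0.
Step 2. [((x^2) - 8) - 8 = 0] peel the -8: add 8 from each side ⇒ sub: (x^2) - 8 = 8.
Step 3. [(x^2) - 8 = 8] -8 is outermost — add 8 both sides ⇒ sub: x^2 = 16.
Step 4. [x^2 = 16] √ both sides: 16 ≥ 0 gives two branches. So sqrt: x = 4 or -4.

Answer: x ∈ {-4, 4}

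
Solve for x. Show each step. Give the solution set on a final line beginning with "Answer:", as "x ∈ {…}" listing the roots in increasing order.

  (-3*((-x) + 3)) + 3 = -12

Step 1. [(-3*((-x) + 3)) + 3 = -12] subtract 3: x sits inside (… + 3). So sub: -3*((-x) + 3) = -15.
Step 2. [-3*((-x) + 3) = -15] LHS = -3·(…); ÷-3 both sides ⇒ div: (-x) + 3 = 5.
Step 3. [(-x) + 3 = 5] peel the +3: subtract 3 from each side. So sub: -x = 2.
Step 4. [-x = 2] LHS negated; negate both sides ⇒ neg: x = -2.

Answer: x ∈ {-2}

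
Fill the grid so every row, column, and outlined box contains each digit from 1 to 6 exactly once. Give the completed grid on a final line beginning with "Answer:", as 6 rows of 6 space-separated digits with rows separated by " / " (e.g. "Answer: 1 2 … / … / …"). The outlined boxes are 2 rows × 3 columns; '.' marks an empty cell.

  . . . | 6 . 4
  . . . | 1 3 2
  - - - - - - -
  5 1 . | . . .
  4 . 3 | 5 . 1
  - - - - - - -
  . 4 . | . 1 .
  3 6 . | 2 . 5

Step 1. [r3c3∈{2,6}] r3c3 is the only open cell in box 3 admitting 6. So r3c3=6.
Step 2. [r2c2∈{5}] r2c2 is down to just 5 ⇒ r2c2=5.
Step 3. [r5c1∈{2}] nothing but 2 survives at r5c1, so r5c1=2.
Step 4. [r1c3∈{1,2}] 2 has one home in col 3: r1c3, so r1c3=2.
Step 5. [r5c4∈{3}] r5c4's peers cover all but 3, so r5c4=3.
Step 6. [r3c5∈{2,4}] row 3 places 2 nowhere but r3c5 ⇒ r3c5=2.
Step 7. [r4c2∈{2}] r4c2 has the single candidate 2 ⇒ r4c2=2.
Step 8. [r5c3∈{5}] r5c3's peers cover all but 5 ⇒ r5c3=5.
Step 9. [r6c3∈{1}] r6c3's peers cover all but 1 ⇒ r6c3=1.
Step 10. [r3c4∈{4}] r3c4 is down to just 4. So r3c4=4.
Step 11. [r3c6∈{3}] r3c6's peers cover all but 3. So r3c6=3.
Step 12. [r5c6∈{6}] r5c6 has the single candidate 6 ⇒ r5c6=6.
Step 13. [r2c3∈{4}] nothing but 4 survives at r2c3. So r2c3=4.
Step 14. [r1c1∈{1}] r1c1 has the single candidate 1. So r1c1=1.
Step 15. [r6c5∈{4}] nothing but 4 survives at r6c5, so r6c5=4.
Step 16. [r4c5∈{6}] only 6 remains possible at r4c5 ⇒ r4c5=6.
Step 17. [r1c2∈{3}] r1c2 has the single candidate 3. So r1c2=3.
Step 18. [r2c1∈{6}] only 6 remains possible at r2c1, so r2c1=6.
Step 19. [r1c5∈{5}] only 5 remains possible at r1c5 ⇒ r1c5=5.

Answer: 1 3 2 6 5 4 / 6 5 4 1 3 2 / 5 1 6 4 2 3 / 4 2 3 5 6 1 / 2 4 5 3 1 6 / 3 6 1 2 4 5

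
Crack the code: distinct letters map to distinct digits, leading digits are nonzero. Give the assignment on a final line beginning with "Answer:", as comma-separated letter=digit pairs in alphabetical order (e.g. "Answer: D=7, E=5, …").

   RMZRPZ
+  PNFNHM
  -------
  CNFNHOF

Step 1. [C] C is the leading digit of a 7-digit sum of two 6-digit numbers; the final carry is exactly 1, so C=1.
Step 2. [col 1: Z + M ≡ F (mod 10)] several values work for Z in column 1 (Z + M ≡ F (mod 10), carry-in 0); try Z=3 ⇒ Z=3.
Step 3. [col 1: Z + M ≡ F (mod 10)] M=6 is one option consistent with column 1 (Z + M ≡ F (mod 10), carry-in 0) — take it. So M=6.
Step 4. [col 1: Z + M ≡ F (mod 10)] from column 1 (Z=3, M=6, carry-in 0, digits 1,3,6 already taken and all letters distinct): F must equal 9, so F=9.
Step 5. [col 2: P + H ≡ O (mod 10)] no forcing yet in column 2 (carry-in 0); H=7 is free and consistent — try it. So H=7.
Step 6. [col 2: P + H ≡ O (mod 10)] several values work for O in column 2 (P + H ≡ O (mod 10), carry-in 0); try O=5, so O=5.
Step 7. [col 2: P + H ≡ O (mod 10)] from column 2 (H=7, O=5, carry-in 0, digits 1,3,5,6,7,9 already taken and all letters distinct): P must equal 8 ⇒ P=8.
Step 8. [col 3: R + N ≡ H (mod 10)] N=2 is one option consistent with column 3 (R + N ≡ H (mod 10), carry-in 1) — take it, so N=2.
Step 9. [col 3: R + N ≡ H (mod 10)] column 3: given N=2, H=7, carry-in 1, and digits 1,2,3,5,6,7,8,9 already taken and all letters distinct, R+N≡H (mod 10) forces R=4, so R=4.

Answer: C=1, F=9, H=7, M=6, N=2, O=5, P=8, R=4, Z=3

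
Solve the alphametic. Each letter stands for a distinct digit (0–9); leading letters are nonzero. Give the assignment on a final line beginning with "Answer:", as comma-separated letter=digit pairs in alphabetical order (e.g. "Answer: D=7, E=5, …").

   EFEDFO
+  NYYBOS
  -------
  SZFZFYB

Step 1. [col 1: O + S ≡ B (mod 10)] no forcing yet in column 1 (carry-in 0); S=1 is free and consistent — try it. So S=1.
Step 2. [col 1: O + S ≡ B (mod 10)] no forcing yet in column 1 (carry-in 0); B=3 is free and consistent — try it, so B=3.
Step 3. [col 1: O + S ≡ B (mod 10)] column 1: given S=1, B=3, carry-in 0, and digits 1,3 already taken and all letters distinct, O+S≡B (mod 10) forces O=2. So O=2.
Step 4. [col 2: F + O ≡ Y (mod 10)] no forcing yet in column 2 (carry-in 0); Y=9 is free and consistent — try it ⇒ Y=9.
Step 5. [col 2: F + O ≡ Y (mod 10)] in column 2 we have F+O≡Y with carry-in 0; given O=2, Y=9 and digits 1,2,3,9 already taken and all letters distinct, that pins F to 7. So F=7.
Step 6. [col 3: D + B ≡ F (mod 10)] in column 3 we have D+B≡F with carry-in 0; given B=3, F=7 and digits 1,2,3,7,9 already taken and all letters distinct, that pins D to 4, so D=4.
Step 7. [col 4: E + Y ≡ Z (mod 10)] in column 4 we have E+Y≡Z with carry-in 0; given Y=9 and digits 1,2,3,4,7,9 already taken and all letters distinct, that pins Z to 5, so Z=5.
Step 8. [col 4: E + Y ≡ Z (mod 10)] in column 4 we have E+Y≡Z with carry-in 0; given Y=9, Z=5 and digits 1,2,3,4,5,7,9 already taken and all letters distinct, that pins E to 6 ⇒ E=6.
Step 9. [col 6: E + N ≡ Z (mod 10)] in column 6 we have E+N≡Z with carry-in 1; given E=6, Z=5 and digits 1,2,3,4,5,6,7,9 already taken and all letters distinct, that pins N to 8. So N=8.

Answer: B=3, D=4, E=6, F=7, N=8, O=2, S=1, Y=9, Z=5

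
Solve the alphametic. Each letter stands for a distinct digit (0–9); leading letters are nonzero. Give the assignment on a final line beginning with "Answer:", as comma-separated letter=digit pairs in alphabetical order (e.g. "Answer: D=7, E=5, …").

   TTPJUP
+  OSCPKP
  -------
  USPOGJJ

Step 1. [col 1: P + P ≡ J (mod 10)] column 1 (P + P ≡ J (mod 10), carry-in 0) doesn't pin P yet; pick P=5 and continue. So P=5.
Step 2. [U] adding two 6-digit numbers gives at most 6+1 digits, and here it does — U is that final carry and must be 1. So U=1.
Step 3. [col 1: P + P ≡ J (mod 10)] column 1 reads P+P+carry(0)=J with P=5; with digits 1,5 already taken and all letters distinct, the only value for J is 0. So J=0.
Step 4. [col 2: U + K ≡ J (mod 10)] column 2: given U=1, J=0, carry-in 1, and digits 0,1,5 already taken and all letters distinct, U+K≡J (mod 10) forces K=8 ⇒ K=8.
Step 5. [col 3: J + P ≡ G (mod 10)] from column 3 (J=0, P=5, carry-in 1, digits 0,1,5,8 already taken and all letters distinct): G must equal 6, so G=6.
Step 6. [col 4: P + C ≡ O (mod 10)] column 4 (P + C ≡ O (mod 10), carry-in 0) doesn't pin C yet; pick C=4 and continue ⇒ C=4.
Step 7. [col 4: P + C ≡ O (mod 10)] from column 4 (P=5, C=4, carry-in 0, digits 0,1,4,5,6,8 already taken and all letters distinct): O must equal 9, so O=9.
Step 8. [col 5: T + S ≡ P (mod 10)] T=3 is one option consistent with column 5 (T + S ≡ P (mod 10), carry-in 0) — take it. So T=3.
Step 9. [col 5: T + S ≡ P (mod 10)] column 5 reads T+S+carry(0)=P with T=3, P=5; with digits 0,1,3,4,5,6,8,9 already taken and all letters distinct, the only value for S is 2 ⇒ S=2.

Answer: C=4, G=6, J=0, K=8, O=9, P=5, S=2, T=3, U=1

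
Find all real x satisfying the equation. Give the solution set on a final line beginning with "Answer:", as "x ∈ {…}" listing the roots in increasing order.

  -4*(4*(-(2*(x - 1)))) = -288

Step 1. [-4*(4*(-(2*(x - 1)))) = -288] -4·(inner) — divide through by -4 ⇒ div: 4*(-(2*(x - 1))) = 72.
Step 2. [4*(-(2*(x - 1))) = 72] 4·(inner) — divide through by 4, so div: -(2*(x - 1)) = 18.
Step 3. [-(2*(x - 1)) = 18] leading − — multiply by −1 ⇒ neg: 2*(x - 1) = -18.
Step 4. [2*(x - 1) = -18] LHS = 2·(…); ÷2 both sides ⇒ div: x - 1 = -9.
Step 5. [x - 1 = -9] peel the -1: add 1 from each side, so sub: x = -8.

Answer: x ∈ {-8}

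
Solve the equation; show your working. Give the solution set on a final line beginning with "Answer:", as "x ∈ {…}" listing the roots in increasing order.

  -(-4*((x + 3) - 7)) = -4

Step 1. [-(-4*((x + 3) - 7)) = -4] leading − — multiply by −1. So neg: -4*((x + 3) - 7) = 4.
Step 2. [-4*((x + 3) - 7) = 4] -4·(inner) — divide through by -4. So div: (x + 3) - 7 = -1.
Step 3. [(x + 3) - 7 = -1] -7 is outermost — add 7 both sides, so sub: x + 3 = 6.
Step 4. [x + 3 = 6] +3 is outermost — subtract 3 both sides ⇒ sub: x = 3.

Answer: x ∈ {3}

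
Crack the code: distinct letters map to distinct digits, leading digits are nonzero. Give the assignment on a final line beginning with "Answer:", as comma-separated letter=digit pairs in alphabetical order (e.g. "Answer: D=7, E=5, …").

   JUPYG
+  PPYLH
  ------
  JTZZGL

Step 1. [col 1: G + H ≡ L (mod 10)] L=2 is one option consistent with column 1 (G + H ≡ L (mod 10), carry-in 0) — take it ⇒ L=2.
Step 2. [J] adding two 5-digit numbers gives at most 5+1 digits, and here it does — J is that final carry and must be 1. So J=1.
Step 3. [col 1: G + H ≡ L (mod 10)] no forcing yet in column 1 (carry-in 0); H=3 is free and consistent — try it, so H=3.
Step 4. [col 1: G + H ≡ L (mod 10)] in column 1 we have G+H≡L with carry-in 0; given H=3, L=2 and digits 1,2,3 already taken and all letters distinct, that pins G to 9 ⇒ G=9.
Step 5. [col 2: Y + L ≡ G (mod 10)] in column 2 we have Y+L≡G with carry-in 1; given L=2, G=9 and digits 1,2,3,9 already taken and all letters distinct, that pins Y to 6. So Y=6.
Step 6. [col 3: P + Y ≡ Z (mod 10)] no forcing yet in column 3 (carry-in 0); Z=4 is free and consistent — try it ⇒ Z=4.
Step 7. [col 3: P + Y ≡ Z (mod 10)] column 3 reads P+Y+carry(0)=Z with Y=6, Z=4; with digits 1,2,3,4,6,9 already taken and all letters distinct, the only value for P is 8 ⇒ P=8.
Step 8. [col 4: U + P ≡ Z (mod 10)] in column 4 we have U+P≡Z with carry-in 1; given P=8, Z=4 and digits 1,2,3,4,6,8,9 already taken and all letters distinct, that pins U to 5 ⇒ U=5.
Step 9. [col 5: J + P ≡ T (mod 10)] column 5 reads J+P+carry(1)=T with J=1, P=8; with digits 1,2,3,4,5,6,8,9 already taken and all letters distinct, the only value for T is 0. So T=0.

Answer: G=9, H=3, J=1, L=2, P=8, T=0, U=5, Y=6, Z=4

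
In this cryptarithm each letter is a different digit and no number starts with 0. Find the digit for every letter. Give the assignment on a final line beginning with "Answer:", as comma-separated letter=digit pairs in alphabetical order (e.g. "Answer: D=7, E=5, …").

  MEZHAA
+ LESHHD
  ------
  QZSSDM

Step 1. [col 1: A + D ≡ M (mod 10)] several values work for M in column 1 (A + D ≡ M (mod 10), carry-in 0); try M=1, so M=1.
Step 2. [col 1: A + D ≡ M (mod 10)] A=6 is one option consistent with column 1 (A + D ≡ M (mod 10), carry-in 0) — take it ⇒ A=6.
Step 3. [col 1: A + D ≡ M (mod 10)] from column 1 (A=6, M=1, carry-in 0, digits 1,6 already taken and all letters distinct): D must equal 5, so D=5.
Step 4. [col 2: A + H ≡ D (mod 10)] column 2: given A=6, D=5, carry-in 1, and digits 1,5,6 already taken and all letters distinct, A+H≡D (mod 10) forces H=8 ⇒ H=8.
Step 5. [col 3: H + H ≡ S (mod 10)] from column 3 (H=8, carry-in 1, digits 1,5,6,8 already taken and all letters distinct): S must equal 7 ⇒ S=7.
Step 6. [col 4: Z + S ≡ S (mod 10)] column 4: given S=7, carry-in 1, and digits 1,5,6,7,8 already taken and all letters distinct, Z+S≡S (mod 10) forces Z=9. So Z=9.
Step 7. [col 5: E + E ≡ Z (mod 10)] column 5 reads E+E+carry(1)=Z with Z=9; with digits 1,5,6,7,8,9 already taken and all letters distinct, the only value for E is 4, so E=4.
Step 8. [col 6: M + L ≡ Q (mod 10)] column 6: given M=1, carry-in 0, and digits 1,4,5,6,7,8,9 already taken and all letters distinct, M+L≡Q (mod 10) forces L=2. So L=2.
Step 9. [col 6: M + L ≡ Q (mod 10)] column 6 reads M+L+carry(0)=Q with M=1, L=2; with digits 1,2,4,5,6,7,8,9 already taken and all letters distinct, the only value for Q is 3. So Q=3.

Answer: A=6, D=5, E=4, H=8, L=2, M=1, Q=3, S=7, Z=9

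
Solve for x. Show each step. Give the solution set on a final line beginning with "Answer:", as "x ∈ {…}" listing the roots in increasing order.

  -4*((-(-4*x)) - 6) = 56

Step 1. [-4*((-(-4*x)) - 6) = 56] LHS = -4·(…); ÷-4 both sides, so div: (-(-4*x)) - 6 = -14.
Step 2. [(-(-4*x)) - 6 = -14] the outer -6 inverts by adding 6, so sub: -(-4*x) = -8.
Step 3. [-(-4*x) = -8] leading − — multiply by −1 ⇒ neg: -4*x = 8.
Step 4. [-4*x = 8] -4 out front; divide by -4, so div: x = -2.

Answer: x ∈ {-2}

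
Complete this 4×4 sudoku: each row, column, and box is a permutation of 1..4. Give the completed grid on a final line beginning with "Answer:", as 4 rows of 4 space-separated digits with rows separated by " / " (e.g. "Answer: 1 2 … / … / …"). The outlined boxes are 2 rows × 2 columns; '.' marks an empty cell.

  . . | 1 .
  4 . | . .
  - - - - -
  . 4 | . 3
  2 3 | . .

Step 1. [r2c4∈{2}] r2c4 is down to just 2 ⇒ r2c4=2.
Step 2. [r4c4∈{1,4}] in row 4, 1 fits only at r4c4. So r4c4=1.
Step 3. [r1c4∈{4}] r1c4 has the single candidate 4 ⇒ r1c4=4.
Step 4. [r2c3∈{3}] r2c3 has the single candidate 3 ⇒ r2c3=3.
Step 5. [r4c3∈{4}] only 4 remains possible at r4c3. So r4c3=4.
Step 6. [r1c1∈{3}] r1c1 is down to just 3. So r1c1=3.
Step 7. [r2c2∈{1}] r2c2's peers cover all but 1 ⇒ r2c2=1.
Step 8. [r3c3∈{2}] nothing but 2 survives at r3c3. So r3c3=2.
Step 9. [r1c2∈{2}] r1c2 has the single candidate 2, so r1c2=2.
Step 10. [r3c1∈{1}] r3c1's peers cover all but 1 ⇒ r3c1=1.

Answer: 3 2 1 4 / 4 1 3 2 / 1 4 2 3 / 2 3 4 1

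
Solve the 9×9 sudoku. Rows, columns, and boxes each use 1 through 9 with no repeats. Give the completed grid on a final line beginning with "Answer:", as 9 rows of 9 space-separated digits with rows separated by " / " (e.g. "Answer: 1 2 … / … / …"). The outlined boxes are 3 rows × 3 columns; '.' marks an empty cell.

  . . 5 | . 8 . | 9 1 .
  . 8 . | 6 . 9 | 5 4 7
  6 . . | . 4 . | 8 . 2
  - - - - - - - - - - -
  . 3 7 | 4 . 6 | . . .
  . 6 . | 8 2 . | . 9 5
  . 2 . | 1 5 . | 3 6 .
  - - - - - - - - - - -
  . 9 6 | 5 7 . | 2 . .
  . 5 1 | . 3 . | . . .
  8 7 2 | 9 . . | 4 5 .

Step 1. [r7c1∈{3,4}] 3 has one home in box 7: r7c1, so r7c1=3.
Step 2. [r7c8∈{8}] r7c8 is down to just 8. So r7c8=8.
Step 3. [r3c8∈{3}] nothing but 3 survives at r3c8. So r3c8=3.
Step 4. [r8c1∈{4}] r8c1 has the single candidate 4 ⇒ r8c1=4.
Step 5. [r9c6∈{1}] nothing but 1 survives at r9c6 ⇒ r9c6=1.
Step 6. [r1c1∈{2,7}] 7 has one home in col 1: r1c1, so r1c1=7.
Step 7. [r5c1∈{1}] only 1 remains possible at r5c1, so r5c1=1.
Step 8. [r8c7∈{6,7}] in col 7, 6 fits only at r8c7 ⇒ r8c7=6.
Step 9. [r6c3∈{4,8,9}] across col 3, 8 lands solely at r6c3. So r6c3=8.
Step 10. [r5c6∈{3,7}] row 5 places 3 nowhere but r5c6. So r5c6=3.
Step 11. [r1c6∈{2}] r1c6's peers cover all but 2 ⇒ r1c6=2.
Step 12. [r4c7∈{1}] only 1 remains possible at r4c7, so r4c7=1.
Step 13. [r6c6∈{7}] nothing but 7 survives at r6c6, so r6c6=7.
Step 14. [r6c1∈{9}] nothing but 9 survives at r6c1 ⇒ r6c1=9.
Step 15. [r2c1∈{2}] only 2 remains possible at r2c1, so r2c1=2.
Step 16. [r1c4∈{3}] r1c4 has the single candidate 3. So r1c4=3.
Step 17. [r5c7∈{7}] r5c7 has the single candidate 7. So r5c7=7.
Step 18. [r4c1∈{5}] r4c1's peers cover all but 5. So r4c1=5.
Step 19. [r8c8∈{7}] only 7 remains possible at r8c8 ⇒ r8c8=7.
Step 20. [r6c9∈{4}] r6c9's peers cover all but 4, so r6c9=4.
Step 21. [r3c2∈{1}] r3c2 has the single candidate 1 ⇒ r3c2=1.
Step 22. [r8c4∈{2}] r8c4's peers cover all but 2 ⇒ r8c4=2.
Step 23. [r4c8∈{2}] r4c8 has the single candidate 2, so r4c8=2.
Step 24. [r4c5∈{9}] r4c5 has the single candidate 9. So r4c5=9.
Step 25. [r4c9∈{8}] r4c9 is down to just 8. So r4c9=8.
Step 26. [r5c3∈{4}] nothing but 4 survives at r5c3. So r5c3=4.
Step 27. [r9c9∈{3}] r9c9 is down to just 3. So r9c9=3.
Step 28. [r7c6∈{4}] r7c6 is down to just 4, so r7c6=4.
Step 29. [r8c6∈{8}] r8c6 has the single candidate 8 ⇒ r8c6=8.
Step 30. [r9c5∈{6}] r9c5's peers cover all but 6, so r9c5=6.
Step 31. [r8c9∈{9}] nothing but 9 survives at r8c9. So r8c9=9.
Step 32. [r3c3∈{9}] r3c3 is down to just 9 ⇒ r3c3=9.
Step 33. [r2c5∈{1}] r2c5's peers cover all but 1, so r2c5=1.
Step 34. [r3c4∈{7}] nothing but 7 survives at r3c4, so r3c4=7.
Step 35. [r7c9∈{1}] only 1 remains possible at r7c9. So r7c9=1.
Step 36. [r1c9∈{6}] r1c9 is down to just 6. So r1c9=6.
Step 37. [r2c3∈{3}] r2c3 has the single candidate 3, so r2c3=3.
Step 38. [r1c2∈{4}] nothing but 4 survives at r1c2, so r1c2=4.
Step 39. [r3c6∈{5}] only 5 remains possible at r3c6. So r3c6=5.

Answer: 7 4 5 3 8 2 9 1 6 / 2 8 3 6 1 9 5 4 7 / 6 1 9 7 4 5 8 3 2 / 5 3 7 4 9 6 1 2 8 / 1 6 4 8 2 3 7 9 5 / 9 2 8 1 5 7 3 6 4 / 3 9 6 5 7 4 2 8 1 / 4 5 1 2 3 8 6 7 9 / 8 7 2 9 6 1 4 5 3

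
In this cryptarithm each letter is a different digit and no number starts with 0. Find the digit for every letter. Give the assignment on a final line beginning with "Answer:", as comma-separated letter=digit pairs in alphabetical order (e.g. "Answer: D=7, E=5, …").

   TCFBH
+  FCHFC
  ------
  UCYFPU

Step 1. [col 1: H + C ≡ U (mod 10)] U=1 is one option consistent with column 1 (H + C ≡ U (mod 10), carry-in 0) — take it, so U=1.
Step 2. [col 1: H + C ≡ U (mod 10)] several values work for H in column 1 (H + C ≡ U (mod 10), carry-in 0); try H=9, so H=9.
Step 3. [col 1: H + C ≡ U (mod 10)] column 1 reads H+C+carry(0)=U with H=9, U=1; with digits 1,9 already taken and all letters distinct, the only value for C is 2 ⇒ C=2.
Step 4. [col 2: B + F ≡ P (mod 10)] P=6 is one option consistent with column 2 (B + F ≡ P (mod 10), carry-in 1) — take it, so P=6.
Step 5. [col 2: B + F ≡ P (mod 10)] no forcing yet in column 2 (carry-in 1); B=7 is free and consistent — try it, so B=7.
Step 6. [col 2: B + F ≡ P (mod 10)] in column 2 we have B+F≡P with carry-in 1; given B=7, P=6 and digits 1,2,6,7,9 already taken and all letters distinct, that pins F to 8, so F=8.
Step 7. [col 4: C + C ≡ Y (mod 10)] from column 4 (C=2, carry-in 1, digits 1,2,6,7,8,9 already taken and all letters distinct): Y must equal 5 ⇒ Y=5.
Step 8. [col 5: T + F ≡ C (mod 10)] column 5 reads T+F+carry(0)=C with F=8, C=2; with digits 1,2,5,6,7,8,9 already taken and all letters distinct, the only value for T is 4 ⇒ T=4.

Answer: B=7, C=2, F=8, H=9, P=6, T=4, U=1, Y=5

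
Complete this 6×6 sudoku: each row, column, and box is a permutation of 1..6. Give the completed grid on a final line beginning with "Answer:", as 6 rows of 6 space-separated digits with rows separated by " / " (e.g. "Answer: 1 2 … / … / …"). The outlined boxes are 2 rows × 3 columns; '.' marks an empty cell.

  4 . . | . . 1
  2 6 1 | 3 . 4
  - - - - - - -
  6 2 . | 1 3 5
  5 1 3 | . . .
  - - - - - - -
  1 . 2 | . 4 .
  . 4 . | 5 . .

Step 1. [r5c4∈{6}] r5c4 is down to just 6. So r5c4=6.
Step 2. [r1c5∈{2,5,6}] 6 has one home in row 1: r1c5 ⇒ r1c5=6.
Step 3. [r4c5∈{2}] only 2 remains possible at r4c5 ⇒ r4c5=2.
Step 4. [r5c2∈{3,5}] 5 has one home in row 5: r5c2. So r5c2=5.
Step 5. [r6c6∈{2,3}] 2 has one home in row 6: r6c6 ⇒ r6c6=2.
Step 6. [r6c5∈{1}] r6c5 has the single candidate 1 ⇒ r6c5=1.
Step 7. [r1c3∈{5}] r1c3 is down to just 5 ⇒ r1c3=5.
Step 8. [r6c1∈{3}] r6c1's peers cover all but 3. So r6c1=3.
Step 9. [r4c6∈{6}] nothing but 6 survives at r4c6, so r4c6=6.
Step 10. [r1c2∈{3}] only 3 remains possible at r1c2 ⇒ r1c2=3.
Step 11. [r6c3∈{6}] only 6 remains possible at r6c3. So r6c3=6.
Step 12. [r5c6∈{3}] only 3 remains possible at r5c6 ⇒ r5c6=3.
Step 13. [r1c4∈{2}] only 2 remains possible at r1c4, so r1c4=2.
Step 14. [r3c3∈{4}] nothing but 4 survives at r3c3 ⇒ r3c3=4.
Step 15. [r4c4∈{4}] only 4 remains possible at r4c4 ⇒ r4c4=4.
Step 16. [r2c5∈{5}] r2c5 is down to just 5 ⇒ r2c5=5.

Answer: 4 3 5 2 6 1 / 2 6 1 3 5 4 / 6 2 4 1 3 5 / 5 1 3 4 2 6 / 1 5 2 6 4 3 / 3 4 6 5 1 2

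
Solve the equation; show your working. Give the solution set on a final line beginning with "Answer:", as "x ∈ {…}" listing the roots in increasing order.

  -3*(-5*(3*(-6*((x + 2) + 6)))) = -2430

Step 1. [-3*(-5*(3*(-6*((x + 2) + 6)))) = -2430] -3 out front; divide by -3, so div: -5*(3*(-6*((x + 2) + 6))) = 810.
Step 2. [-5*(3*(-6*((x + 2) + 6))) = 810] LHS = -5·(…); ÷-5 both sides, so div: 3*(-6*((x + 2) + 6)) = -162.
Step 3. [3*(-6*((x + 2) + 6)) = -162] 3 out front; divide by 3 ⇒ div: -6*((x + 2) + 6) = -54.
Step 4. [-6*((x + 2) + 6) = -54] leading coefficient -6: divide by -6 ⇒ div: (x + 2) + 6 = 9.
Step 5. [(x + 2) + 6 = 9] 6 comes off first (subtract 6) ⇒ sub: x + 2 = 3.
Step 6. [x + 2 = 3] the outer +2 inverts by subtracting 2, so sub: x = 1.

Answer: x ∈ {1}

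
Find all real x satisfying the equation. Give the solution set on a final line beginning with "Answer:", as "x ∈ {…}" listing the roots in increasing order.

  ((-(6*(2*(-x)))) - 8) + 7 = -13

Step 1. [((-(6*(2*(-x)))) - 8) + 7 = -13] subtract 7: x sits inside (… + 7) ⇒ sub: (-(6*(2*(-x)))) - 8 = -20.
Step 2. [(-(6*(2*(-x)))) - 8 = -20] add 8: x sits inside (… - 8), so sub: -(6*(2*(-x))) = -12.
Step 3. [-(6*(2*(-x))) = -12] flip signs both sides, so neg: 6*(2*(-x)) = 12.
Step 4. [6*(2*(-x)) = 12] leading coefficient 6: divide by 6, so div: 2*(-x) = 2.
Step 5. [2*(-x) = 2] leading coefficient 2: divide by 2. So div: -x = 1.
Step 6. [-x = 1] flip signs both sides ⇒ neg: x = -1.

Answer: x ∈ {-1}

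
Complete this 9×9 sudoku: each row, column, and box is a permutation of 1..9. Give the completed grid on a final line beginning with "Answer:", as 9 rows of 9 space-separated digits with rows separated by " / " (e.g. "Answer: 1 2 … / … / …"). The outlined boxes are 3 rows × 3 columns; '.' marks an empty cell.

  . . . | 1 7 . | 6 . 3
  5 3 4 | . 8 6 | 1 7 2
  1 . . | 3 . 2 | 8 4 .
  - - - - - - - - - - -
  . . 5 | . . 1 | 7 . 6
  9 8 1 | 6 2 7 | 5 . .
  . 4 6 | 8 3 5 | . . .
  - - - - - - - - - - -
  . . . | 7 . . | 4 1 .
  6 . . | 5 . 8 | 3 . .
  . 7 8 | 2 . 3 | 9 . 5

Step 1. [r4c2∈{2}] nothing but 2 survives at r4c2, so r4c2=2.
Step 2. [r1c2∈{9}] r1c2 has the single candidate 9 ⇒ r1c2=9.
Step 3. [r8c5∈{1,4,9}] across row 8, 4 lands solely at r8c5 ⇒ r8c5=4.
Step 4. [r4c5∈{9}] nothing but 9 survives at r4c5. So r4c5=9.
Step 5. [r1c3∈{2}] only 2 remains possible at r1c3, so r1c3=2.
Step 6. [r7c3∈{3,9}] r7c3 is the only open cell in col 3 admitting 3. So r7c3=3.
Step 7. [r6c8∈{2,9}] in col 8, 9 fits only at r6c8. So r6c8=9.
Step 8. [r5c8∈{3}] nothing but 3 survives at r5c8. So r5c8=3.
Step 9. [r9c8∈{6}] r9c8 has the single candidate 6. So r9c8=6.
Step 10. [r3c2∈{6}] r3c2 is down to just 6, so r3c2=6.
Step 11. [r1c8∈{5}] r1c8 is down to just 5 ⇒ r1c8=5.
Step 12. [r4c4∈{4}] r4c4's peers cover all but 4. So r4c4=4.
Step 13. [r8c8∈{2}] only 2 remains possible at r8c8 ⇒ r8c8=2.
Step 14. [r8c3∈{9}] r8c3 has the single candidate 9, so r8c3=9.
Step 15. [r7c9∈{8}] r7c9 has the single candidate 8, so r7c9=8.
Step 16. [r7c1∈{2}] nothing but 2 survives at r7c1. So r7c1=2.
Step 17. [r3c5∈{5}] r3c5 has the single candidate 5, so r3c5=5.
Step 18. [r7c6∈{9}] nothing but 9 survives at r7c6 ⇒ r7c6=9.
Step 19. [r5c9∈{4}] nothing but 4 survives at r5c9, so r5c9=4.
Step 20. [r3c3∈{7}] only 7 remains possible at r3c3. So r3c3=7.
Step 21. [r6c7∈{2}] nothing but 2 survives at r6c7 ⇒ r6c7=2.
Step 22. [r8c2∈{1}] r8c2 is down to just 1. So r8c2=1.
Step 23. [r8c9∈{7}] r8c9's peers cover all but 7. So r8c9=7.
Step 24. [r9c1∈{4}] only 4 remains possible at r9c1, so r9c1=4.
Step 25. [r7c2∈{5}] r7c2 is down to just 5, so r7c2=5.
Step 26. [r4c1∈{3}] nothing but 3 survives at r4c1 ⇒ r4c1=3.
Step 27. [r6c9∈{1}] r6c9 has the single candidate 1, so r6c9=1.
Step 28. [r3c9∈{9}] r3c9 is down to just 9, so r3c9=9.
Step 29. [r6c1∈{7}] nothing but 7 survives at r6c1. So r6c1=7.
Step 30. [r1c1∈{8}] r1c1 has the single candidate 8. So r1c1=8.
Step 31. [r1c6∈{4}] r1c6 has the single candidate 4. So r1c6=4.
Step 32. [r2c4∈{9}] r2c4's peers cover all but 9 ⇒ r2c4=9.
Step 33. [r4c8∈{8}] nothing but 8 survives at r4c8. So r4c8=8.
Step 34. [r9c5∈{1}] r9c5's peers cover all but 1 ⇒ r9c5=1.
Step 35. [r7c5∈{6}] only 6 remains possible at r7c5. So r7c5=6.

Answer: 8 9 2 1 7 4 6 5 3 / 5 3 4 9 8 6 1 7 2 / 1 6 7 3 5 2 8 4 9 / 3 2 5 4 9 1 7 8 6 / 9 8 1 6 2 7 5 3 4 / 7 4 6 8 3 5 2 9 1 / 2 5 3 7 6 9 4 1 8 / 6 1 9 5 4 8 3 2 7 / 4 7 8 2 1 3 9 6 5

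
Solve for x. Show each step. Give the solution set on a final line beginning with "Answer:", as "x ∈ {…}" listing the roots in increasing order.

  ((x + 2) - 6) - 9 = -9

Step 1. [((x + 2) - 6) - 9 = -9] 9 comes off first (add 9) ⇒ sub: (x + 2) - 6 = 0.
Step 2. [(x + 2) - 6 = 0] add 6: x sits inside (… - 6) ⇒ sub: x + 2 = 6.
Step 3. [x + 2 = 6] 2 comes off first (subtract 2). So sub: x = 4.

Answer: x ∈ {4}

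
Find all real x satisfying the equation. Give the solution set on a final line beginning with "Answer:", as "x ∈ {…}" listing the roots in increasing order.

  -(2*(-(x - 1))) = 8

Step 1. [-(2*(-(x - 1))) = 8] LHS negated; negate both sides, so neg: 2*(-(x - 1)) = -8.
Step 2. [2*(-(x - 1)) = -8] leading coefficient 2: divide by 2, so div: -(x - 1) = -4.
Step 3. [-(x - 1) = -4] LHS negated; negate both sides ⇒ neg: x - 1 = 4.
Step 4. [x - 1 = 4] add 1: x sits inside (… - 1). So sub: x = 5.

Answer: x ∈ {5}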